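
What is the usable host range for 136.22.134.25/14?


Network: 136.20.0.0
Broadcast: 136.23.255.255
First usable = network + 1
Last usable = broadcast - 1
Range: 136.20.0.1 to 136.23.255.254


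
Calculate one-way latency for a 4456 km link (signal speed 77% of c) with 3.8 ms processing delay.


Speed = 0.77 * 3e5 km/s = 231000 km/s
Propagation delay = 4456 / 231000 = 0.0193 s = 19.29 ms
Processing delay = 3.8 ms
Total one-way latency = 23.09 ms


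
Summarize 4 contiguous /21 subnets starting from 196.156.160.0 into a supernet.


Original prefix: /21
Number of subnets: 4 = 2^2
New prefix = 21 - 2 = 19
Supernet: 196.156.160.0/19


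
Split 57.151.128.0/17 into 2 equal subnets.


New prefix = 17 + 1 = 18
Each subnet has 16384 addresses
  57.151.128.0/18
  57.151.192.0/18
Subnets: 57.151.128.0/18, 57.151.192.0/18


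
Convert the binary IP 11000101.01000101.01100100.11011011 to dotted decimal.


11000101 = 197
01000101 = 69
01100100 = 100
11011011 = 219
IP: 197.69.100.219


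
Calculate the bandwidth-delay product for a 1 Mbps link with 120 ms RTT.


BDP = bandwidth * RTT
= 1 Mbps * 120 ms
= 1 * 1e6 * 120 / 1000 bits
= 120000 bits
= 15000 bytes
= 14.6484 KB
BDP = 120000 bits (15000 bytes)


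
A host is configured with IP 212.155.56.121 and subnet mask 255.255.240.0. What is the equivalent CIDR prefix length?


Binary: 11111111.11111111.11110000.00000000
Count leading 1s
Prefix: /20


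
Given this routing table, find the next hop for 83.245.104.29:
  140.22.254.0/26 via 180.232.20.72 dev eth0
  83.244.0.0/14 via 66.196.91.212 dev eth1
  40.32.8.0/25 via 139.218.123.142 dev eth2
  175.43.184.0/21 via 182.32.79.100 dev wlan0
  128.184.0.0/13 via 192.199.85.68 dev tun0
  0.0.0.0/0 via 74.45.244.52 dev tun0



Longest prefix match for 83.245.104.29:
  /26 140.22.254.0: no
  /14 83.244.0.0: MATCH
  /25 40.32.8.0: no
  /21 175.43.184.0: no
  /13 128.184.0.0: no
  /0 0.0.0.0: MATCH
Selected: next-hop 66.196.91.212 via eth1 (matched /14)


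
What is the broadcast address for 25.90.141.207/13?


Network: 25.88.0.0/13
Host bits = 19
Set all host bits to 1:
Broadcast: 25.95.255.255


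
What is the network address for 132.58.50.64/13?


IP:   10000100.00111010.00110010.01000000
Mask: 11111111.11111000.00000000.00000000
AND operation:
Net:  10000100.00111000.00000000.00000000
Network: 132.56.0.0/13


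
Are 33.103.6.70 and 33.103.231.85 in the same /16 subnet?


Mask: 255.255.0.0
33.103.6.70 AND mask = 33.103.0.0
33.103.231.85 AND mask = 33.103.0.0
Yes, same subnet (33.103.0.0)


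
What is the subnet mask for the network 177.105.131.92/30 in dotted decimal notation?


/30 means 30 network bits, 2 host bits
Binary: 11111111111111111111111111111100
Mask: 255.255.255.252


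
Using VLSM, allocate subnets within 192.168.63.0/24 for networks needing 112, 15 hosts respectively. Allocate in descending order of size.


112 hosts -> /25 (126 usable): 192.168.63.0/25
15 hosts -> /27 (30 usable): 192.168.63.128/27
Allocation: 192.168.63.0/25 (112 hosts, 126 usable); 192.168.63.128/27 (15 hosts, 30 usable)


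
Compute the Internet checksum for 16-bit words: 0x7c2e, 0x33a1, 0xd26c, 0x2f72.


Sum all words (with carry folding):
+ 0x7c2e = 0x7c2e
+ 0x33a1 = 0xafcf
+ 0xd26c = 0x823c
+ 0x2f72 = 0xb1ae
One's complement: ~0xb1ae
Checksum = 0x4e51


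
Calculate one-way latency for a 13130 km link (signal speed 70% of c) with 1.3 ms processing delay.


Speed = 0.7 * 3e5 km/s = 210000 km/s
Propagation delay = 13130 / 210000 = 0.0625 s = 62.5238 ms
Processing delay = 1.3 ms
Total one-way latency = 63.8238 ms


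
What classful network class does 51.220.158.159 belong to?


First octet: 51
Binary: 00110011
0xxxxxxx -> Class A (1-126)
Class A, default mask 255.0.0.0 (/8)


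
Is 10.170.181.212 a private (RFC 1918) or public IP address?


RFC 1918 private ranges:
  10.0.0.0/8 (10.0.0.0 - 10.255.255.255)
  172.16.0.0/12 (172.16.0.0 - 172.31.255.255)
  192.168.0.0/16 (192.168.0.0 - 192.168.255.255)
Private (in 10.0.0.0/8)


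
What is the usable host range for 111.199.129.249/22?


Network: 111.199.128.0
Broadcast: 111.199.131.255
First usable = network + 1
Last usable = broadcast - 1
Range: 111.199.128.1 to 111.199.131.254


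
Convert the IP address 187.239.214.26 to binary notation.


187 = 10111011
239 = 11101111
214 = 11010110
26 = 00011010
Binary: 10111011.11101111.11010110.00011010


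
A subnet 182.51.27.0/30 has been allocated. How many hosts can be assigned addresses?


Host bits = 32 - 30 = 2
Total addresses = 2^2 = 4
Usable = total - 2 (network and broadcast)
Usable hosts: 2


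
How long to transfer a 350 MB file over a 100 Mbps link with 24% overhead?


Effective throughput = 100 * (1 - 24/100) = 76 Mbps
File size in Mb = 350 * 8 = 2800 Mb
Time = 2800 / 76
Time = 36.8421 seconds


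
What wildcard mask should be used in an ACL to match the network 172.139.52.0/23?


Subnet mask: 255.255.254.0
Wildcard = 255.255.255.255 - subnet mask
255 - 255 = 0
255 - 255 = 0
255 - 254 = 1
255 - 0 = 255
Wildcard: 0.0.1.255


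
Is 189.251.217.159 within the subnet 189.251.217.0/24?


Subnet network: 189.251.217.0
Test IP AND mask: 189.251.217.0
Yes, 189.251.217.159 is in 189.251.217.0/24


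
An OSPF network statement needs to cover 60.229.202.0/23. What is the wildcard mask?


Subnet mask: 255.255.254.0
Wildcard = 255.255.255.255 - subnet mask
255 - 255 = 0
255 - 255 = 0
255 - 254 = 1
255 - 0 = 255
Wildcard: 0.0.1.255


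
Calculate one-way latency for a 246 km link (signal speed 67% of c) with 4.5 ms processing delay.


Speed = 0.67 * 3e5 km/s = 201000 km/s
Propagation delay = 246 / 201000 = 0.0012 s = 1.2239 ms
Processing delay = 4.5 ms
Total one-way latency = 5.7239 ms


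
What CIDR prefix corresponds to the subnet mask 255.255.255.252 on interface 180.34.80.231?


Binary: 11111111.11111111.11111111.11111100
Count leading 1s
Prefix: /30


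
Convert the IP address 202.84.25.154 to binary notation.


202 = 11001010
84 = 01010100
25 = 00011001
154 = 10011010
Binary: 11001010.01010100.00011001.10011010


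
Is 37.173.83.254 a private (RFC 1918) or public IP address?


RFC 1918 private ranges:
  10.0.0.0/8 (10.0.0.0 - 10.255.255.255)
  172.16.0.0/12 (172.16.0.0 - 172.31.255.255)
  192.168.0.0/16 (192.168.0.0 - 192.168.255.255)
Public (not in any RFC 1918 range)


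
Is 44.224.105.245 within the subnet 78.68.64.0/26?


Subnet network: 78.68.64.0
Test IP AND mask: 44.224.105.192
No, 44.224.105.245 is not in 78.68.64.0/26


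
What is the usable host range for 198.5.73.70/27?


Network: 198.5.73.64
Broadcast: 198.5.73.95
First usable = network + 1
Last usable = broadcast - 1
Range: 198.5.73.65 to 198.5.73.94


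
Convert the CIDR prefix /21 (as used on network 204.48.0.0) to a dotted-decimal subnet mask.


/21 means 21 network bits, 11 host bits
Binary: 11111111111111111111100000000000
Mask: 255.255.248.0


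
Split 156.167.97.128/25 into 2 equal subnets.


New prefix = 25 + 1 = 26
Each subnet has 64 addresses
  156.167.97.128/26
  156.167.97.192/26
Subnets: 156.167.97.128/26, 156.167.97.192/26


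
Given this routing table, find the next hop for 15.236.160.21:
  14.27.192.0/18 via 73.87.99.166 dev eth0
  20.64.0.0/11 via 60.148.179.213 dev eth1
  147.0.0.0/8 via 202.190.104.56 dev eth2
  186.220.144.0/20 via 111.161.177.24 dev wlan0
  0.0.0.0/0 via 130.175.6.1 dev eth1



Longest prefix match for 15.236.160.21:
  /18 14.27.192.0: no
  /11 20.64.0.0: no
  /8 147.0.0.0: no
  /20 186.220.144.0: no
  /0 0.0.0.0: MATCH
Selected: next-hop 130.175.6.1 via eth1 (matched /0)


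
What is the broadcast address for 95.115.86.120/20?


Network: 95.115.80.0/20
Host bits = 12
Set all host bits to 1:
Broadcast: 95.115.95.255


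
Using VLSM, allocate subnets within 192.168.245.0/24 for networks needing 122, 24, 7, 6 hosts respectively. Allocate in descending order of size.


122 hosts -> /25 (126 usable): 192.168.245.0/25
24 hosts -> /27 (30 usable): 192.168.245.128/27
7 hosts -> /28 (14 usable): 192.168.245.160/28
6 hosts -> /29 (6 usable): 192.168.245.176/29
Allocation: 192.168.245.0/25 (122 hosts, 126 usable); 192.168.245.128/27 (24 hosts, 30 usable); 192.168.245.160/28 (7 hosts, 14 usable); 192.168.245.176/29 (6 hosts, 6 usable)


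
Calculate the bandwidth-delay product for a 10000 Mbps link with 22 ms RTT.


BDP = bandwidth * RTT
= 10000 Mbps * 22 ms
= 10000 * 1e6 * 22 / 1000 bits
= 220000000 bits
= 27500000 bytes
= 26855.4688 KB
BDP = 220000000 bits (27500000 bytes)


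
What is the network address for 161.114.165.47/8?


IP:   10100001.01110010.10100101.00101111
Mask: 11111111.00000000.00000000.00000000
AND operation:
Net:  10100001.00000000.00000000.00000000
Network: 161.0.0.0/8


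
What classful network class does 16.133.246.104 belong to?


First octet: 16
Binary: 00010000
0xxxxxxx -> Class A (1-126)
Class A, default mask 255.0.0.0 (/8)


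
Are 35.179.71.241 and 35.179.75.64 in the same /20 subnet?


Mask: 255.255.240.0
35.179.71.241 AND mask = 35.179.64.0
35.179.75.64 AND mask = 35.179.64.0
Yes, same subnet (35.179.64.0)


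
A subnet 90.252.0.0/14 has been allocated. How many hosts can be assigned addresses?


Host bits = 32 - 14 = 18
Total addresses = 2^18 = 262144
Usable = total - 2 (network and broadcast)
Usable hosts: 262142


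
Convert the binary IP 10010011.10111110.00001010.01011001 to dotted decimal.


10010011 = 147
10111110 = 190
00001010 = 10
01011001 = 89
IP: 147.190.10.89


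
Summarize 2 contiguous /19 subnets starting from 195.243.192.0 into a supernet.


Original prefix: /19
Number of subnets: 2 = 2^1
New prefix = 19 - 1 = 18
Supernet: 195.243.192.0/18


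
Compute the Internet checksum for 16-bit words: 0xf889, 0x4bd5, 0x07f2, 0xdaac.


Sum all words (with carry folding):
+ 0xf889 = 0xf889
+ 0x4bd5 = 0x445f
+ 0x07f2 = 0x4c51
+ 0xdaac = 0x26fe
One's complement: ~0x26fe
Checksum = 0xd901


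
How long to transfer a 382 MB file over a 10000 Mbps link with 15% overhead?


Effective throughput = 10000 * (1 - 15/100) = 8500 Mbps
File size in Mb = 382 * 8 = 3056 Mb
Time = 3056 / 8500
Time = 0.3595 seconds


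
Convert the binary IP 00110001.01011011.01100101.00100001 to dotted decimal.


00110001 = 49
01011011 = 91
01100101 = 101
00100001 = 33
IP: 49.91.101.33


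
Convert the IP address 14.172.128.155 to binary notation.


14 = 00001110
172 = 10101100
128 = 10000000
155 = 10011011
Binary: 00001110.10101100.10000000.10011011


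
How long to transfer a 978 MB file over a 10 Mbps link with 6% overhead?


Effective throughput = 10 * (1 - 6/100) = 9.4 Mbps
File size in Mb = 978 * 8 = 7824 Mb
Time = 7824 / 9.4
Time = 832.3404 seconds


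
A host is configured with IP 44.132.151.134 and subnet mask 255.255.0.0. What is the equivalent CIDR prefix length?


Binary: 11111111.11111111.00000000.00000000
Count leading 1s
Prefix: /16


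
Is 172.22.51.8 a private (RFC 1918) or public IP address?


RFC 1918 private ranges:
  10.0.0.0/8 (10.0.0.0 - 10.255.255.255)
  172.16.0.0/12 (172.16.0.0 - 172.31.255.255)
  192.168.0.0/16 (192.168.0.0 - 192.168.255.255)
Private (in 172.16.0.0/12)


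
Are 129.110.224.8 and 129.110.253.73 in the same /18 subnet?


Mask: 255.255.192.0
129.110.224.8 AND mask = 129.110.192.0
129.110.253.73 AND mask = 129.110.192.0
Yes, same subnet (129.110.192.0)


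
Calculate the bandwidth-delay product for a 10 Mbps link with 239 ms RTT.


BDP = bandwidth * RTT
= 10 Mbps * 239 ms
= 10 * 1e6 * 239 / 1000 bits
= 2390000 bits
= 298750 bytes
= 291.748 KB
BDP = 2390000 bits (298750 bytes)


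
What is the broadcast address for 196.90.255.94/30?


Network: 196.90.255.92/30
Host bits = 2
Set all host bits to 1:
Broadcast: 196.90.255.95


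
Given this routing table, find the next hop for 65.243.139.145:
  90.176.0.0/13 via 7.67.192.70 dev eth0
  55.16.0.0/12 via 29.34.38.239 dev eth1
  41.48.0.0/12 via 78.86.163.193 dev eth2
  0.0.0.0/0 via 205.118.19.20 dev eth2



Longest prefix match for 65.243.139.145:
  /13 90.176.0.0: no
  /12 55.16.0.0: no
  /12 41.48.0.0: no
  /0 0.0.0.0: MATCH
Selected: next-hop 205.118.19.20 via eth2 (matched /0)


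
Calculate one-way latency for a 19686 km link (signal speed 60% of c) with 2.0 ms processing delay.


Speed = 0.6 * 3e5 km/s = 180000 km/s
Propagation delay = 19686 / 180000 = 0.1094 s = 109.3667 ms
Processing delay = 2.0 ms
Total one-way latency = 111.3667 ms


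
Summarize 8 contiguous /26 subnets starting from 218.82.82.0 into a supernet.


Original prefix: /26
Number of subnets: 8 = 2^3
New prefix = 26 - 3 = 23
Supernet: 218.82.82.0/23


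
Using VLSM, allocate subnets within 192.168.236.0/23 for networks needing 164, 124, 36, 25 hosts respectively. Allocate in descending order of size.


164 hosts -> /24 (254 usable): 192.168.236.0/24
124 hosts -> /25 (126 usable): 192.168.237.0/25
36 hosts -> /26 (62 usable): 192.168.237.128/26
25 hosts -> /27 (30 usable): 192.168.237.192/27
Allocation: 192.168.236.0/24 (164 hosts, 254 usable); 192.168.237.0/25 (124 hosts, 126 usable); 192.168.237.128/26 (36 hosts, 62 usable); 192.168.237.192/27 (25 hosts, 30 usable)


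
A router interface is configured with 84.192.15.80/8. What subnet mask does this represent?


/8 means 8 network bits, 24 host bits
Binary: 11111111000000000000000000000000
Mask: 255.0.0.0


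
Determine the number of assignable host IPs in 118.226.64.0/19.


Host bits = 32 - 19 = 13
Total addresses = 2^13 = 8192
Usable = total - 2 (network and broadcast)
Usable hosts: 8190


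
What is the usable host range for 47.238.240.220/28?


Network: 47.238.240.208
Broadcast: 47.238.240.223
First usable = network + 1
Last usable = broadcast - 1
Range: 47.238.240.209 to 47.238.240.222


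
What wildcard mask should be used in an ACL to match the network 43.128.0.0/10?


Subnet mask: 255.192.0.0
Wildcard = 255.255.255.255 - subnet mask
255 - 255 = 0
255 - 192 = 63
255 - 0 = 255
255 - 0 = 255
Wildcard: 0.63.255.255


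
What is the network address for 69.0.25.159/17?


IP:   01000101.00000000.00011001.10011111
Mask: 11111111.11111111.10000000.00000000
AND operation:
Net:  01000101.00000000.00000000.00000000
Network: 69.0.0.0/17


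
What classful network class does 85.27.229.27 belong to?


First octet: 85
Binary: 01010101
0xxxxxxx -> Class A (1-126)
Class A, default mask 255.0.0.0 (/8)


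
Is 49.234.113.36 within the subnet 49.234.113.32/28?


Subnet network: 49.234.113.32
Test IP AND mask: 49.234.113.32
Yes, 49.234.113.36 is in 49.234.113.32/28


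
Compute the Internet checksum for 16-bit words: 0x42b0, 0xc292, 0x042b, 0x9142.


Sum all words (with carry folding):
+ 0x42b0 = 0x42b0
+ 0xc292 = 0x0543
+ 0x042b = 0x096e
+ 0x9142 = 0x9ab0
One's complement: ~0x9ab0
Checksum = 0x654f


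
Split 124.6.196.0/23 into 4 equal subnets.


New prefix = 23 + 2 = 25
Each subnet has 128 addresses
  124.6.196.0/25
  124.6.196.128/25
  124.6.197.0/25
  124.6.197.128/25
Subnets: 124.6.196.0/25, 124.6.196.128/25, 124.6.197.0/25, 124.6.197.128/25


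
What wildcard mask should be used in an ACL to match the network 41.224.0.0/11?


Subnet mask: 255.224.0.0
Wildcard = 255.255.255.255 - subnet mask
255 - 255 = 0
255 - 224 = 31
255 - 0 = 255
255 - 0 = 255
Wildcard: 0.31.255.255


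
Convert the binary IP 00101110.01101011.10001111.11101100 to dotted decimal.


00101110 = 46
01101011 = 107
10001111 = 143
11101100 = 236
IP: 46.107.143.236


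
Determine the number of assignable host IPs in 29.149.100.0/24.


Host bits = 32 - 24 = 8
Total addresses = 2^8 = 256
Usable = total - 2 (network and broadcast)
Usable hosts: 254


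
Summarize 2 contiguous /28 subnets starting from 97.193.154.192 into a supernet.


Original prefix: /28
Number of subnets: 2 = 2^1
New prefix = 28 - 1 = 27
Supernet: 97.193.154.192/27


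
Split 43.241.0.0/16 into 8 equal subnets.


New prefix = 16 + 3 = 19
Each subnet has 8192 addresses
  43.241.0.0/19
  43.241.32.0/19
  43.241.64.0/19
  43.241.96.0/19
  43.241.128.0/19
  43.241.160.0/19
  43.241.192.0/19
  43.241.224.0/19
Subnets: 43.241.0.0/19, 43.241.32.0/19, 43.241.64.0/19, 43.241.96.0/19, 43.241.128.0/19, 43.241.160.0/19, 43.241.192.0/19, 43.241.224.0/19


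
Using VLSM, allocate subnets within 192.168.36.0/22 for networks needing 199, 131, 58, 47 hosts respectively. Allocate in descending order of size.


199 hosts -> /24 (254 usable): 192.168.36.0/24
131 hosts -> /24 (254 usable): 192.168.37.0/24
58 hosts -> /26 (62 usable): 192.168.38.0/26
47 hosts -> /26 (62 usable): 192.168.38.64/26
Allocation: 192.168.36.0/24 (199 hosts, 254 usable); 192.168.37.0/24 (131 hosts, 254 usable); 192.168.38.0/26 (58 hosts, 62 usable); 192.168.38.64/26 (47 hosts, 62 usable)


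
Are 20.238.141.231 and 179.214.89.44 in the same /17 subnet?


Mask: 255.255.128.0
20.238.141.231 AND mask = 20.238.128.0
179.214.89.44 AND mask = 179.214.0.0
No, different subnets (20.238.128.0 vs 179.214.0.0)


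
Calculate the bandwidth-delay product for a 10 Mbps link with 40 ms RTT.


BDP = bandwidth * RTT
= 10 Mbps * 40 ms
= 10 * 1e6 * 40 / 1000 bits
= 400000 bits
= 50000 bytes
= 48.8281 KB
BDP = 400000 bits (50000 bytes)


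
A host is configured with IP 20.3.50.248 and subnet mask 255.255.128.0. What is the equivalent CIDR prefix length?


Binary: 11111111.11111111.10000000.00000000
Count leading 1s
Prefix: /17


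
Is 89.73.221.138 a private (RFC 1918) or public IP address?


RFC 1918 private ranges:
  10.0.0.0/8 (10.0.0.0 - 10.255.255.255)
  172.16.0.0/12 (172.16.0.0 - 172.31.255.255)
  192.168.0.0/16 (192.168.0.0 - 192.168.255.255)
Public (not in any RFC 1918 range)


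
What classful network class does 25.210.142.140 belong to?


First octet: 25
Binary: 00011001
0xxxxxxx -> Class A (1-126)
Class A, default mask 255.0.0.0 (/8)


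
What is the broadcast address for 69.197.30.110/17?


Network: 69.197.0.0/17
Host bits = 15
Set all host bits to 1:
Broadcast: 69.197.127.255


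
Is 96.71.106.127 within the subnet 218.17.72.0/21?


Subnet network: 218.17.72.0
Test IP AND mask: 96.71.104.0
No, 96.71.106.127 is not in 218.17.72.0/21


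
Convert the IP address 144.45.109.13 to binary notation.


144 = 10010000
45 = 00101101
109 = 01101101
13 = 00001101
Binary: 10010000.00101101.01101101.00001101


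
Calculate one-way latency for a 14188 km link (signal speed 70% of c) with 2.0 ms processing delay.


Speed = 0.7 * 3e5 km/s = 210000 km/s
Propagation delay = 14188 / 210000 = 0.0676 s = 67.5619 ms
Processing delay = 2.0 ms
Total one-way latency = 69.5619 ms


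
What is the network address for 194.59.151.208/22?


IP:   11000010.00111011.10010111.11010000
Mask: 11111111.11111111.11111100.00000000
AND operation:
Net:  11000010.00111011.10010100.00000000
Network: 194.59.148.0/22


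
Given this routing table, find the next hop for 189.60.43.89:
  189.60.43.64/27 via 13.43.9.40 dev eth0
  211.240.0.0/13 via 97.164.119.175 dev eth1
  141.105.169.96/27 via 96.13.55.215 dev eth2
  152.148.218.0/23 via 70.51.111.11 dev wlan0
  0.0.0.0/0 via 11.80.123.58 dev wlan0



Longest prefix match for 189.60.43.89:
  /27 189.60.43.64: MATCH
  /13 211.240.0.0: no
  /27 141.105.169.96: no
  /23 152.148.218.0: no
  /0 0.0.0.0: MATCH
Selected: next-hop 13.43.9.40 via eth0 (matched /27)


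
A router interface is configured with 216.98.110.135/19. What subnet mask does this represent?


/19 means 19 network bits, 13 host bits
Binary: 11111111111111111110000000000000
Mask: 255.255.224.0


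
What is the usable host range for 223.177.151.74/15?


Network: 223.176.0.0
Broadcast: 223.177.255.255
First usable = network + 1
Last usable = broadcast - 1
Range: 223.176.0.1 to 223.177.255.254


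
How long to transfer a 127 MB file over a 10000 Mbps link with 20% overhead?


Effective throughput = 10000 * (1 - 20/100) = 8000 Mbps
File size in Mb = 127 * 8 = 1016 Mb
Time = 1016 / 8000
Time = 0.127 seconds


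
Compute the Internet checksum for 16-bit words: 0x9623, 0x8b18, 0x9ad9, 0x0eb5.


Sum all words (with carry folding):
+ 0x9623 = 0x9623
+ 0x8b18 = 0x213c
+ 0x9ad9 = 0xbc15
+ 0x0eb5 = 0xcaca
One's complement: ~0xcaca
Checksum = 0x3535


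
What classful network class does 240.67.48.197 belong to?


First octet: 240
Binary: 11110000
1111xxxx -> Class E (240-255)
Class E (reserved), default mask N/A


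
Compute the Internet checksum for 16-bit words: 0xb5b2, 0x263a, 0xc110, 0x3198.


Sum all words (with carry folding):
+ 0xb5b2 = 0xb5b2
+ 0x263a = 0xdbec
+ 0xc110 = 0x9cfd
+ 0x3198 = 0xce95
One's complement: ~0xce95
Checksum = 0x316a


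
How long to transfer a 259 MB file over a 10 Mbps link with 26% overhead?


Effective throughput = 10 * (1 - 26/100) = 7.4 Mbps
File size in Mb = 259 * 8 = 2072 Mb
Time = 2072 / 7.4
Time = 280 seconds


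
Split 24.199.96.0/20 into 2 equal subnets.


New prefix = 20 + 1 = 21
Each subnet has 2048 addresses
  24.199.96.0/21
  24.199.104.0/21
Subnets: 24.199.96.0/21, 24.199.104.0/21


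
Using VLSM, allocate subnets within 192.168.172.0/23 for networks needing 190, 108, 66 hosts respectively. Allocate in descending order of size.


190 hosts -> /24 (254 usable): 192.168.172.0/24
108 hosts -> /25 (126 usable): 192.168.173.0/25
66 hosts -> /25 (126 usable): 192.168.173.128/25
Allocation: 192.168.172.0/24 (190 hosts, 254 usable); 192.168.173.0/25 (108 hosts, 126 usable); 192.168.173.128/25 (66 hosts, 126 usable)


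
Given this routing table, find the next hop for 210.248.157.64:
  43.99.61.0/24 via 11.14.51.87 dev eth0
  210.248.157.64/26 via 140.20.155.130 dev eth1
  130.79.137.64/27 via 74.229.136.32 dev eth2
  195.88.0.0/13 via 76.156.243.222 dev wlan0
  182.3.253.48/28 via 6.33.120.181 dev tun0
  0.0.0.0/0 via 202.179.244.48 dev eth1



Longest prefix match for 210.248.157.64:
  /24 43.99.61.0: no
  /26 210.248.157.64: MATCH
  /27 130.79.137.64: no
  /13 195.88.0.0: no
  /28 182.3.253.48: no
  /0 0.0.0.0: MATCH
Selected: next-hop 140.20.155.130 via eth1 (matched /26)


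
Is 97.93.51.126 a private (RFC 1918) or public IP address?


RFC 1918 private ranges:
  10.0.0.0/8 (10.0.0.0 - 10.255.255.255)
  172.16.0.0/12 (172.16.0.0 - 172.31.255.255)
  192.168.0.0/16 (192.168.0.0 - 192.168.255.255)
Public (not in any RFC 1918 range)


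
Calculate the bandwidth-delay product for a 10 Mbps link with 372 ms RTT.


BDP = bandwidth * RTT
= 10 Mbps * 372 ms
= 10 * 1e6 * 372 / 1000 bits
= 3720000 bits
= 465000 bytes
= 454.1016 KB
BDP = 3720000 bits (465000 bytes)


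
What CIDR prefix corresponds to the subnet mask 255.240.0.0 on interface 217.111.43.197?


Binary: 11111111.11110000.00000000.00000000
Count leading 1s
Prefix: /12


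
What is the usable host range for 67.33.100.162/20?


Network: 67.33.96.0
Broadcast: 67.33.111.255
First usable = network + 1
Last usable = broadcast - 1
Range: 67.33.96.1 to 67.33.111.254


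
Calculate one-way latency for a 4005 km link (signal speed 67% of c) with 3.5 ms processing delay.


Speed = 0.67 * 3e5 km/s = 201000 km/s
Propagation delay = 4005 / 201000 = 0.0199 s = 19.9254 ms
Processing delay = 3.5 ms
Total one-way latency = 23.4254 ms


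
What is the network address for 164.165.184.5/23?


IP:   10100100.10100101.10111000.00000101
Mask: 11111111.11111111.11111110.00000000
AND operation:
Net:  10100100.10100101.10111000.00000000
Network: 164.165.184.0/23


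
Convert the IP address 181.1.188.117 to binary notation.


181 = 10110101
1 = 00000001
188 = 10111100
117 = 01110101
Binary: 10110101.00000001.10111100.01110101


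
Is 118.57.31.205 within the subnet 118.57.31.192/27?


Subnet network: 118.57.31.192
Test IP AND mask: 118.57.31.192
Yes, 118.57.31.205 is in 118.57.31.192/27


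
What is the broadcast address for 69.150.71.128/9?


Network: 69.128.0.0/9
Host bits = 23
Set all host bits to 1:
Broadcast: 69.255.255.255


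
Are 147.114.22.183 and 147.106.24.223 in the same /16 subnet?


Mask: 255.255.0.0
147.114.22.183 AND mask = 147.114.0.0
147.106.24.223 AND mask = 147.106.0.0
No, different subnets (147.114.0.0 vs 147.106.0.0)


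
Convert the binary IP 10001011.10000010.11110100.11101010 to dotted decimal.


10001011 = 139
10000010 = 130
11110100 = 244
11101010 = 234
IP: 139.130.244.234


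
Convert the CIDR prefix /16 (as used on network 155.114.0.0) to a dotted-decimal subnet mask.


/16 means 16 network bits, 16 host bits
Binary: 11111111111111110000000000000000
Mask: 255.255.0.0


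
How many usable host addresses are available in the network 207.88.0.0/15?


Host bits = 32 - 15 = 17
Total addresses = 2^17 = 131072
Usable = total - 2 (network and broadcast)
Usable hosts: 131070


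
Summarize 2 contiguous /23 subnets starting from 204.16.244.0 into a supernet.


Original prefix: /23
Number of subnets: 2 = 2^1
New prefix = 23 - 1 = 22
Supernet: 204.16.244.0/22


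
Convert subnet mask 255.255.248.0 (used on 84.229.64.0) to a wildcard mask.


Subnet mask: 255.255.248.0
Wildcard = 255.255.255.255 - subnet mask
255 - 255 = 0
255 - 255 = 0
255 - 248 = 7
255 - 0 = 255
Wildcard: 0.0.7.255


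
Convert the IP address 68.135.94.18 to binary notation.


68 = 01000100
135 = 10000111
94 = 01011110
18 = 00010010
Binary: 01000100.10000111.01011110.00010010


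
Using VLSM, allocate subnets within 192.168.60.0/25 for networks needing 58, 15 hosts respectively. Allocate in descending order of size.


58 hosts -> /26 (62 usable): 192.168.60.0/26
15 hosts -> /27 (30 usable): 192.168.60.64/27
Allocation: 192.168.60.0/26 (58 hosts, 62 usable); 192.168.60.64/27 (15 hosts, 30 usable)


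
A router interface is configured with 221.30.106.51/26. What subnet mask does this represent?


/26 means 26 network bits, 6 host bits
Binary: 11111111111111111111111111000000
Mask: 255.255.255.192


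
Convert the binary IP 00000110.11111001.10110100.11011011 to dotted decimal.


00000110 = 6
11111001 = 249
10110100 = 180
11011011 = 219
IP: 6.249.180.219


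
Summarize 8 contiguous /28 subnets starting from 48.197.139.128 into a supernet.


Original prefix: /28
Number of subnets: 8 = 2^3
New prefix = 28 - 3 = 25
Supernet: 48.197.139.128/25


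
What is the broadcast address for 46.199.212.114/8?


Network: 46.0.0.0/8
Host bits = 24
Set all host bits to 1:
Broadcast: 46.255.255.255


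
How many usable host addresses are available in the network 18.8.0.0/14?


Host bits = 32 - 14 = 18
Total addresses = 2^18 = 262144
Usable = total - 2 (network and broadcast)
Usable hosts: 262142


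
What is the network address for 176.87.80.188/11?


IP:   10110000.01010111.01010000.10111100
Mask: 11111111.11100000.00000000.00000000
AND operation:
Net:  10110000.01000000.00000000.00000000
Network: 176.64.0.0/11


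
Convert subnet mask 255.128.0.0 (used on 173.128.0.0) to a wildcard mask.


Subnet mask: 255.128.0.0
Wildcard = 255.255.255.255 - subnet mask
255 - 255 = 0
255 - 128 = 127
255 - 0 = 255
255 - 0 = 255
Wildcard: 0.127.255.255


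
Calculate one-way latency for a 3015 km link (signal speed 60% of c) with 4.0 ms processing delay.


Speed = 0.6 * 3e5 km/s = 180000 km/s
Propagation delay = 3015 / 180000 = 0.0168 s = 16.75 ms
Processing delay = 4.0 ms
Total one-way latency = 20.75 ms


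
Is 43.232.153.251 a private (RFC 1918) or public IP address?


RFC 1918 private ranges:
  10.0.0.0/8 (10.0.0.0 - 10.255.255.255)
  172.16.0.0/12 (172.16.0.0 - 172.31.255.255)
  192.168.0.0/16 (192.168.0.0 - 192.168.255.255)
Public (not in any RFC 1918 range)


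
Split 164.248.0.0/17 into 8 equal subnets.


New prefix = 17 + 3 = 20
Each subnet has 4096 addresses
  164.248.0.0/20
  164.248.16.0/20
  164.248.32.0/20
  164.248.48.0/20
  164.248.64.0/20
  164.248.80.0/20
  164.248.96.0/20
  164.248.112.0/20
Subnets: 164.248.0.0/20, 164.248.16.0/20, 164.248.32.0/20, 164.248.48.0/20, 164.248.64.0/20, 164.248.80.0/20, 164.248.96.0/20, 164.248.112.0/20


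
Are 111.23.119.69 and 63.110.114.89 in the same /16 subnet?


Mask: 255.255.0.0
111.23.119.69 AND mask = 111.23.0.0
63.110.114.89 AND mask = 63.110.0.0
No, different subnets (111.23.0.0 vs 63.110.0.0)


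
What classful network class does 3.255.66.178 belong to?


First octet: 3
Binary: 00000011
0xxxxxxx -> Class A (1-126)
Class A, default mask 255.0.0.0 (/8)


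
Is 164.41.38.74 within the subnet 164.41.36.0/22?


Subnet network: 164.41.36.0
Test IP AND mask: 164.41.36.0
Yes, 164.41.38.74 is in 164.41.36.0/22


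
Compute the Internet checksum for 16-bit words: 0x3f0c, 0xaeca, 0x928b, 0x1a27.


Sum all words (with carry folding):
+ 0x3f0c = 0x3f0c
+ 0xaeca = 0xedd6
+ 0x928b = 0x8062
+ 0x1a27 = 0x9a89
One's complement: ~0x9a89
Checksum = 0x6576


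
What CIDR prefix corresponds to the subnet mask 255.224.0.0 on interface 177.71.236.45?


Binary: 11111111.11100000.00000000.00000000
Count leading 1s
Prefix: /11


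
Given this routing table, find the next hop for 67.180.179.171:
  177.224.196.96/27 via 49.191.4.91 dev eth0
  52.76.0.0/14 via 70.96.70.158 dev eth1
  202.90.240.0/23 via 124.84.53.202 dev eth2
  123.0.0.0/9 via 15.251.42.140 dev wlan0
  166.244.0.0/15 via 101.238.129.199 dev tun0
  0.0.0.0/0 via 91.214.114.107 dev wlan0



Longest prefix match for 67.180.179.171:
  /27 177.224.196.96: no
  /14 52.76.0.0: no
  /23 202.90.240.0: no
  /9 123.0.0.0: no
  /15 166.244.0.0: no
  /0 0.0.0.0: MATCH
Selected: next-hop 91.214.114.107 via wlan0 (matched /0)


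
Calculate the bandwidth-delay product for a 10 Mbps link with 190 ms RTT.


BDP = bandwidth * RTT
= 10 Mbps * 190 ms
= 10 * 1e6 * 190 / 1000 bits
= 1900000 bits
= 237500 bytes
= 231.9336 KB
BDP = 1900000 bits (237500 bytes)


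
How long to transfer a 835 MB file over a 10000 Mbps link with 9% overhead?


Effective throughput = 10000 * (1 - 9/100) = 9100 Mbps
File size in Mb = 835 * 8 = 6680 Mb
Time = 6680 / 9100
Time = 0.7341 seconds


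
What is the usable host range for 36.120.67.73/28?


Network: 36.120.67.64
Broadcast: 36.120.67.79
First usable = network + 1
Last usable = broadcast - 1
Range: 36.120.67.65 to 36.120.67.78


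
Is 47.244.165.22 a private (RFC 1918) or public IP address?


RFC 1918 private ranges:
  10.0.0.0/8 (10.0.0.0 - 10.255.255.255)
  172.16.0.0/12 (172.16.0.0 - 172.31.255.255)
  192.168.0.0/16 (192.168.0.0 - 192.168.255.255)
Public (not in any RFC 1918 range)


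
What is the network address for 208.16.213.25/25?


IP:   11010000.00010000.11010101.00011001
Mask: 11111111.11111111.11111111.10000000
AND operation:
Net:  11010000.00010000.11010101.00000000
Network: 208.16.213.0/25


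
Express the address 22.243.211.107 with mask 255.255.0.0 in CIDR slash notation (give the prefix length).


Binary: 11111111.11111111.00000000.00000000
Count leading 1s
Prefix: /16


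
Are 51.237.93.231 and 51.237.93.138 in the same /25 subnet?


Mask: 255.255.255.128
51.237.93.231 AND mask = 51.237.93.128
51.237.93.138 AND mask = 51.237.93.128
Yes, same subnet (51.237.93.128)


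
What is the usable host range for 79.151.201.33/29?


Network: 79.151.201.32
Broadcast: 79.151.201.39
First usable = network + 1
Last usable = broadcast - 1
Range: 79.151.201.33 to 79.151.201.38


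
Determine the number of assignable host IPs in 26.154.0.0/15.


Host bits = 32 - 15 = 17
Total addresses = 2^17 = 131072
Usable = total - 2 (network and broadcast)
Usable hosts: 131070


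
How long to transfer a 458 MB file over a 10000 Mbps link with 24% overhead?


Effective throughput = 10000 * (1 - 24/100) = 7600 Mbps
File size in Mb = 458 * 8 = 3664 Mb
Time = 3664 / 7600
Time = 0.4821 seconds


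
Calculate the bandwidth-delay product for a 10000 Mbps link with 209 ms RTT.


BDP = bandwidth * RTT
= 10000 Mbps * 209 ms
= 10000 * 1e6 * 209 / 1000 bits
= 2090000000 bits
= 261250000 bytes
= 255126.9531 KB
BDP = 2090000000 bits (261250000 bytes)


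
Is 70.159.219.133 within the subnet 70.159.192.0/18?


Subnet network: 70.159.192.0
Test IP AND mask: 70.159.192.0
Yes, 70.159.219.133 is in 70.159.192.0/18


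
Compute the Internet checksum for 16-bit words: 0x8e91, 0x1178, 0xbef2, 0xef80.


Sum all words (with carry folding):
+ 0x8e91 = 0x8e91
+ 0x1178 = 0xa009
+ 0xbef2 = 0x5efc
+ 0xef80 = 0x4e7d
One's complement: ~0x4e7d
Checksum = 0xb182


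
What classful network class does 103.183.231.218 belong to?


First octet: 103
Binary: 01100111
0xxxxxxx -> Class A (1-126)
Class A, default mask 255.0.0.0 (/8)


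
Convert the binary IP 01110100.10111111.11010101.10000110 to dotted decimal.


01110100 = 116
10111111 = 191
11010101 = 213
10000110 = 134
IP: 116.191.213.134


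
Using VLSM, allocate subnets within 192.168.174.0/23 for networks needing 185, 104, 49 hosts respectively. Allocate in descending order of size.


185 hosts -> /24 (254 usable): 192.168.174.0/24
104 hosts -> /25 (126 usable): 192.168.175.0/25
49 hosts -> /26 (62 usable): 192.168.175.128/26
Allocation: 192.168.174.0/24 (185 hosts, 254 usable); 192.168.175.0/25 (104 hosts, 126 usable); 192.168.175.128/26 (49 hosts, 62 usable)


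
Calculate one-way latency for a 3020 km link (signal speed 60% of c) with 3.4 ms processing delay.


Speed = 0.6 * 3e5 km/s = 180000 km/s
Propagation delay = 3020 / 180000 = 0.0168 s = 16.7778 ms
Processing delay = 3.4 ms
Total one-way latency = 20.1778 ms


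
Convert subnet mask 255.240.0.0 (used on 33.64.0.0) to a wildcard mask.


Subnet mask: 255.240.0.0
Wildcard = 255.255.255.255 - subnet mask
255 - 255 = 0
255 - 240 = 15
255 - 0 = 255
255 - 0 = 255
Wildcard: 0.15.255.255


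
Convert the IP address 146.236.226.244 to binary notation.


146 = 10010010
236 = 11101100
226 = 11100010
244 = 11110100
Binary: 10010010.11101100.11100010.11110100


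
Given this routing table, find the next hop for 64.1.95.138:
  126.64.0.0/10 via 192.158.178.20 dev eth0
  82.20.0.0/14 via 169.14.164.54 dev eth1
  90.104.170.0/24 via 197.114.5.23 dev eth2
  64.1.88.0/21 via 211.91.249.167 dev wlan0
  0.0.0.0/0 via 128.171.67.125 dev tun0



Longest prefix match for 64.1.95.138:
  /10 126.64.0.0: no
  /14 82.20.0.0: no
  /24 90.104.170.0: no
  /21 64.1.88.0: MATCH
  /0 0.0.0.0: MATCH
Selected: next-hop 211.91.249.167 via wlan0 (matched /21)


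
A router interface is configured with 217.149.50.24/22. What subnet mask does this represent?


/22 means 22 network bits, 10 host bits
Binary: 11111111111111111111110000000000
Mask: 255.255.252.0


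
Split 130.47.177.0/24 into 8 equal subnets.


New prefix = 24 + 3 = 27
Each subnet has 32 addresses
  130.47.177.0/27
  130.47.177.32/27
  130.47.177.64/27
  130.47.177.96/27
  130.47.177.128/27
  130.47.177.160/27
  130.47.177.192/27
  130.47.177.224/27
Subnets: 130.47.177.0/27, 130.47.177.32/27, 130.47.177.64/27, 130.47.177.96/27, 130.47.177.128/27, 130.47.177.160/27, 130.47.177.192/27, 130.47.177.224/27


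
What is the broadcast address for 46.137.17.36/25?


Network: 46.137.17.0/25
Host bits = 7
Set all host bits to 1:
Broadcast: 46.137.17.127


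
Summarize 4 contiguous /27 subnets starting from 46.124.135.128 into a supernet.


Original prefix: /27
Number of subnets: 4 = 2^2
New prefix = 27 - 2 = 25
Supernet: 46.124.135.128/25


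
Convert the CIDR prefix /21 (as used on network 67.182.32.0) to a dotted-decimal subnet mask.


/21 means 21 network bits, 11 host bits
Binary: 11111111111111111111100000000000
Mask: 255.255.248.0


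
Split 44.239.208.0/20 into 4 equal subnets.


New prefix = 20 + 2 = 22
Each subnet has 1024 addresses
  44.239.208.0/22
  44.239.212.0/22
  44.239.216.0/22
  44.239.220.0/22
Subnets: 44.239.208.0/22, 44.239.212.0/22, 44.239.216.0/22, 44.239.220.0/22


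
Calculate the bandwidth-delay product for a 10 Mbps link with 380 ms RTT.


BDP = bandwidth * RTT
= 10 Mbps * 380 ms
= 10 * 1e6 * 380 / 1000 bits
= 3800000 bits
= 475000 bytes
= 463.8672 KB
BDP = 3800000 bits (475000 bytes)


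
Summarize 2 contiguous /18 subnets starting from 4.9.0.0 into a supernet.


Original prefix: /18
Number of subnets: 2 = 2^1
New prefix = 18 - 1 = 17
Supernet: 4.9.0.0/17


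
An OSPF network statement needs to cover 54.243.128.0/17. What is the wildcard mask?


Subnet mask: 255.255.128.0
Wildcard = 255.255.255.255 - subnet mask
255 - 255 = 0
255 - 255 = 0
255 - 128 = 127
255 - 0 = 255
Wildcard: 0.0.127.255


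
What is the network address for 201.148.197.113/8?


IP:   11001001.10010100.11000101.01110001
Mask: 11111111.00000000.00000000.00000000
AND operation:
Net:  11001001.00000000.00000000.00000000
Network: 201.0.0.0/8


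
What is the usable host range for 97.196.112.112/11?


Network: 97.192.0.0
Broadcast: 97.223.255.255
First usable = network + 1
Last usable = broadcast - 1
Range: 97.192.0.1 to 97.223.255.254


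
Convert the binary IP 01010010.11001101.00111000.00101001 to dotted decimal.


01010010 = 82
11001101 = 205
00111000 = 56
00101001 = 41
IP: 82.205.56.41


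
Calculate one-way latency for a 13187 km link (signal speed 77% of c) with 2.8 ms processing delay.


Speed = 0.77 * 3e5 km/s = 231000 km/s
Propagation delay = 13187 / 231000 = 0.0571 s = 57.0866 ms
Processing delay = 2.8 ms
Total one-way latency = 59.8866 ms


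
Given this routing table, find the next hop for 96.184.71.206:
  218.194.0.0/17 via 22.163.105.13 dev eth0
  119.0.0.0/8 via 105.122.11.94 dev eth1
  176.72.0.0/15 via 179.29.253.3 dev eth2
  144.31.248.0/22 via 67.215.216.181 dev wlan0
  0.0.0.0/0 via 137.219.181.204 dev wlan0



Longest prefix match for 96.184.71.206:
  /17 218.194.0.0: no
  /8 119.0.0.0: no
  /15 176.72.0.0: no
  /22 144.31.248.0: no
  /0 0.0.0.0: MATCH
Selected: next-hop 137.219.181.204 via wlan0 (matched /0)


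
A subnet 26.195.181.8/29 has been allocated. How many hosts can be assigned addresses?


Host bits = 32 - 29 = 3
Total addresses = 2^3 = 8
Usable = total - 2 (network and broadcast)
Usable hosts: 6


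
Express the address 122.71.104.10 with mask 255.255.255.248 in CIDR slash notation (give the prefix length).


Binary: 11111111.11111111.11111111.11111000
Count leading 1s
Prefix: /29


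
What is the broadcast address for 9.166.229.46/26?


Network: 9.166.229.0/26
Host bits = 6
Set all host bits to 1:
Broadcast: 9.166.229.63


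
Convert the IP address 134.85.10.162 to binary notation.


134 = 10000110
85 = 01010101
10 = 00001010
162 = 10100010
Binary: 10000110.01010101.00001010.10100010


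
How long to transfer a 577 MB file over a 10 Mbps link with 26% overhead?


Effective throughput = 10 * (1 - 26/100) = 7.4 Mbps
File size in Mb = 577 * 8 = 4616 Mb
Time = 4616 / 7.4
Time = 623.7838 seconds


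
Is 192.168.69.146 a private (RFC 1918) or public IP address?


RFC 1918 private ranges:
  10.0.0.0/8 (10.0.0.0 - 10.255.255.255)
  172.16.0.0/12 (172.16.0.0 - 172.31.255.255)
  192.168.0.0/16 (192.168.0.0 - 192.168.255.255)
Private (in 192.168.0.0/16)


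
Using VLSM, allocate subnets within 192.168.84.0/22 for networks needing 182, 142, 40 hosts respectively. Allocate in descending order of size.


182 hosts -> /24 (254 usable): 192.168.84.0/24
142 hosts -> /24 (254 usable): 192.168.85.0/24
40 hosts -> /26 (62 usable): 192.168.86.0/26
Allocation: 192.168.84.0/24 (182 hosts, 254 usable); 192.168.85.0/24 (142 hosts, 254 usable); 192.168.86.0/26 (40 hosts, 62 usable)


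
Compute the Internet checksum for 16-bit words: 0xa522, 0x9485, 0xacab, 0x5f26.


Sum all words (with carry folding):
+ 0xa522 = 0xa522
+ 0x9485 = 0x39a8
+ 0xacab = 0xe653
+ 0x5f26 = 0x457a
One's complement: ~0x457a
Checksum = 0xba85


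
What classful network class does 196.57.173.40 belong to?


First octet: 196
Binary: 11000100
110xxxxx -> Class C (192-223)
Class C, default mask 255.255.255.0 (/24)
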